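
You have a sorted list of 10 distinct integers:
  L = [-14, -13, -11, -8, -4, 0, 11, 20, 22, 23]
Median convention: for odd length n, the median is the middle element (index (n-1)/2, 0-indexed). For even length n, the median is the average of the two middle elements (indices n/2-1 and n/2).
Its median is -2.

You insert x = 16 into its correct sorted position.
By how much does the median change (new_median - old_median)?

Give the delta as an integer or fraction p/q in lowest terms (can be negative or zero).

Old median = -2
After inserting x = 16: new sorted = [-14, -13, -11, -8, -4, 0, 11, 16, 20, 22, 23]
New median = 0
Delta = 0 - -2 = 2

Answer: 2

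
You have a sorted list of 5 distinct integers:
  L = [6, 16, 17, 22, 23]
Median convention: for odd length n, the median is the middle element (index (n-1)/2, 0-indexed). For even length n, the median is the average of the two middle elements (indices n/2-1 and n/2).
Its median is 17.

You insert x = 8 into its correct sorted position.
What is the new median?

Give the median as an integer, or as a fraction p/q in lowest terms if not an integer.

Old list (sorted, length 5): [6, 16, 17, 22, 23]
Old median = 17
Insert x = 8
Old length odd (5). Middle was index 2 = 17.
New length even (6). New median = avg of two middle elements.
x = 8: 1 elements are < x, 4 elements are > x.
New sorted list: [6, 8, 16, 17, 22, 23]
New median = 33/2

Answer: 33/2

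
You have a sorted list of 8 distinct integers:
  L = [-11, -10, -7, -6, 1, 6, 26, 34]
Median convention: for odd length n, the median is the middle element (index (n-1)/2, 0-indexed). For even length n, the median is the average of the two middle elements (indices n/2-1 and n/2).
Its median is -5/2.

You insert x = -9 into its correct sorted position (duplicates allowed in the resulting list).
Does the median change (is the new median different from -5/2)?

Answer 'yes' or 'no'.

Old median = -5/2
Insert x = -9
New median = -6
Changed? yes

Answer: yes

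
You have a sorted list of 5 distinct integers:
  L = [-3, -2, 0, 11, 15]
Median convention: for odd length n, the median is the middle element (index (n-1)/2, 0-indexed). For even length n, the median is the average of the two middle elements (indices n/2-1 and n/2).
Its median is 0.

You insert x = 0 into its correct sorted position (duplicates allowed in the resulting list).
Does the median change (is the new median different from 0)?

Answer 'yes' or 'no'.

Old median = 0
Insert x = 0
New median = 0
Changed? no

Answer: no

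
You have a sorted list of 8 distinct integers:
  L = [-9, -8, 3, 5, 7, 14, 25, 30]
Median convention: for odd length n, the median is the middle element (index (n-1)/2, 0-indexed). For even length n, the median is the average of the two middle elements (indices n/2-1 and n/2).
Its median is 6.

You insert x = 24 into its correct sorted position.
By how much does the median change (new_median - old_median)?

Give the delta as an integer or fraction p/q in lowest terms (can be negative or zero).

Old median = 6
After inserting x = 24: new sorted = [-9, -8, 3, 5, 7, 14, 24, 25, 30]
New median = 7
Delta = 7 - 6 = 1

Answer: 1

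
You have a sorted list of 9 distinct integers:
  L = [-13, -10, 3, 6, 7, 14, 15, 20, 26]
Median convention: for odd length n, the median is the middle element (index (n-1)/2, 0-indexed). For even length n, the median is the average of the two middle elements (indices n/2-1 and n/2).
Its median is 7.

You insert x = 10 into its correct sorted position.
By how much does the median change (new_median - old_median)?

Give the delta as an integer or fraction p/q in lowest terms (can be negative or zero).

Answer: 3/2

Derivation:
Old median = 7
After inserting x = 10: new sorted = [-13, -10, 3, 6, 7, 10, 14, 15, 20, 26]
New median = 17/2
Delta = 17/2 - 7 = 3/2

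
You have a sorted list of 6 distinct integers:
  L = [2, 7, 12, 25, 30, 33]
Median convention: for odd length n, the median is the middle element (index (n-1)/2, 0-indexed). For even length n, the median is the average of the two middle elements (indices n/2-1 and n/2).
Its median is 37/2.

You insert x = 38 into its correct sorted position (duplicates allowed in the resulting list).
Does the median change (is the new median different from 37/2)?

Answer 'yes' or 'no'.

Answer: yes

Derivation:
Old median = 37/2
Insert x = 38
New median = 25
Changed? yes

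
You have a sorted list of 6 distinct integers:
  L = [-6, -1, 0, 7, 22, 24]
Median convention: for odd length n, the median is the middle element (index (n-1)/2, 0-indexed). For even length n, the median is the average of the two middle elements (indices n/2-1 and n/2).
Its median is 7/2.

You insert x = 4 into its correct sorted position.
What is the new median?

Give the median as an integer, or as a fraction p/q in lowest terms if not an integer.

Answer: 4

Derivation:
Old list (sorted, length 6): [-6, -1, 0, 7, 22, 24]
Old median = 7/2
Insert x = 4
Old length even (6). Middle pair: indices 2,3 = 0,7.
New length odd (7). New median = single middle element.
x = 4: 3 elements are < x, 3 elements are > x.
New sorted list: [-6, -1, 0, 4, 7, 22, 24]
New median = 4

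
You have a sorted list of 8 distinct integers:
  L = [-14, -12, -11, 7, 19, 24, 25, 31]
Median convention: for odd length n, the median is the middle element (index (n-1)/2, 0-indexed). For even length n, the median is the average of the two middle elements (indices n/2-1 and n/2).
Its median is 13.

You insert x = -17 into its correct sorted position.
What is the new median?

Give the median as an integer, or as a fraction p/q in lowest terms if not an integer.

Old list (sorted, length 8): [-14, -12, -11, 7, 19, 24, 25, 31]
Old median = 13
Insert x = -17
Old length even (8). Middle pair: indices 3,4 = 7,19.
New length odd (9). New median = single middle element.
x = -17: 0 elements are < x, 8 elements are > x.
New sorted list: [-17, -14, -12, -11, 7, 19, 24, 25, 31]
New median = 7

Answer: 7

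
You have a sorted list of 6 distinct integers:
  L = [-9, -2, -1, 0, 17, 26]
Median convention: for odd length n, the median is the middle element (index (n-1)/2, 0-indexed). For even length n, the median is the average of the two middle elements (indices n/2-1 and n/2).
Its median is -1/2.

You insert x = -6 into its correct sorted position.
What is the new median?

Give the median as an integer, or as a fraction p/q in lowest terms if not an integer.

Answer: -1

Derivation:
Old list (sorted, length 6): [-9, -2, -1, 0, 17, 26]
Old median = -1/2
Insert x = -6
Old length even (6). Middle pair: indices 2,3 = -1,0.
New length odd (7). New median = single middle element.
x = -6: 1 elements are < x, 5 elements are > x.
New sorted list: [-9, -6, -2, -1, 0, 17, 26]
New median = -1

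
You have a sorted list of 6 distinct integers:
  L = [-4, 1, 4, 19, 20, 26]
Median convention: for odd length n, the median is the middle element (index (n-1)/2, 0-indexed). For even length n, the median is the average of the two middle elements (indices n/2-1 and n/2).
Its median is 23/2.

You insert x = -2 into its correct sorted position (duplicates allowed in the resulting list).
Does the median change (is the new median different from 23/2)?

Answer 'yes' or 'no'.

Answer: yes

Derivation:
Old median = 23/2
Insert x = -2
New median = 4
Changed? yes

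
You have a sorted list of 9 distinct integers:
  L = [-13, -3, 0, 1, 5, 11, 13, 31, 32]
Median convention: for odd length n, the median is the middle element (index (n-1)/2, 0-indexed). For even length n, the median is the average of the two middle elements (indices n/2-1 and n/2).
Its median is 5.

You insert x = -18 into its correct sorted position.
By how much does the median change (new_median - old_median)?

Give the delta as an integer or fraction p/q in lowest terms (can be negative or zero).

Old median = 5
After inserting x = -18: new sorted = [-18, -13, -3, 0, 1, 5, 11, 13, 31, 32]
New median = 3
Delta = 3 - 5 = -2

Answer: -2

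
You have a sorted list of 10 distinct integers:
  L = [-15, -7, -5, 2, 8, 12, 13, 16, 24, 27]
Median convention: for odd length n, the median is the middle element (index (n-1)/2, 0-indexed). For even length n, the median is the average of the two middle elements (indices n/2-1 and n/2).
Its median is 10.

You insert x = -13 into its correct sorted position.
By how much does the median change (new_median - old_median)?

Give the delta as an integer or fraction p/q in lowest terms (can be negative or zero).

Answer: -2

Derivation:
Old median = 10
After inserting x = -13: new sorted = [-15, -13, -7, -5, 2, 8, 12, 13, 16, 24, 27]
New median = 8
Delta = 8 - 10 = -2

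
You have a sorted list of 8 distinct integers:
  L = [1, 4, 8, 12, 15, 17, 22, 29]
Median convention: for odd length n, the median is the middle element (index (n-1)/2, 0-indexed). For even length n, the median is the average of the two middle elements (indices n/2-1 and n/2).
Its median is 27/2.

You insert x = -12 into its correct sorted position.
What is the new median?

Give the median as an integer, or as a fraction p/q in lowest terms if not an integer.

Answer: 12

Derivation:
Old list (sorted, length 8): [1, 4, 8, 12, 15, 17, 22, 29]
Old median = 27/2
Insert x = -12
Old length even (8). Middle pair: indices 3,4 = 12,15.
New length odd (9). New median = single middle element.
x = -12: 0 elements are < x, 8 elements are > x.
New sorted list: [-12, 1, 4, 8, 12, 15, 17, 22, 29]
New median = 12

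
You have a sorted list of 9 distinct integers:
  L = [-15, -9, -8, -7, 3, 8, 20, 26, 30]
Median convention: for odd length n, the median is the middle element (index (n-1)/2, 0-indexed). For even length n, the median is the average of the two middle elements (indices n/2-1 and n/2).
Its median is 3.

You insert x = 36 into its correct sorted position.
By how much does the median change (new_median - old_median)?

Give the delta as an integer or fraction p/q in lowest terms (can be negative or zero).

Old median = 3
After inserting x = 36: new sorted = [-15, -9, -8, -7, 3, 8, 20, 26, 30, 36]
New median = 11/2
Delta = 11/2 - 3 = 5/2

Answer: 5/2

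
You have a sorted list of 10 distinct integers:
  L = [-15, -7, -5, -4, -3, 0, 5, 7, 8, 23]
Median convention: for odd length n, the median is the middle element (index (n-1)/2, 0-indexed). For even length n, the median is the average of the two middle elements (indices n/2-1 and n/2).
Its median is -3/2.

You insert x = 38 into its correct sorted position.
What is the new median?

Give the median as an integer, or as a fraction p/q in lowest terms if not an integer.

Old list (sorted, length 10): [-15, -7, -5, -4, -3, 0, 5, 7, 8, 23]
Old median = -3/2
Insert x = 38
Old length even (10). Middle pair: indices 4,5 = -3,0.
New length odd (11). New median = single middle element.
x = 38: 10 elements are < x, 0 elements are > x.
New sorted list: [-15, -7, -5, -4, -3, 0, 5, 7, 8, 23, 38]
New median = 0

Answer: 0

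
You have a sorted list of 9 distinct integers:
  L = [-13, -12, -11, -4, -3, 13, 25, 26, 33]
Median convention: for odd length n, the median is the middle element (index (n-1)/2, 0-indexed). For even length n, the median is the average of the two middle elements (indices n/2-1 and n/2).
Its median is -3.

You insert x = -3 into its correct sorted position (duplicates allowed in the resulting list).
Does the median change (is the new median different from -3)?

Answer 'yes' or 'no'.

Answer: no

Derivation:
Old median = -3
Insert x = -3
New median = -3
Changed? no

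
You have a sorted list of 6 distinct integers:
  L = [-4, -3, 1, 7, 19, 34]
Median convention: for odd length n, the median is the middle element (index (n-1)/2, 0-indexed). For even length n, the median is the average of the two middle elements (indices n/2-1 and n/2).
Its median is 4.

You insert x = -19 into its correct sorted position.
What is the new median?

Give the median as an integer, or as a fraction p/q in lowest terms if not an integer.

Old list (sorted, length 6): [-4, -3, 1, 7, 19, 34]
Old median = 4
Insert x = -19
Old length even (6). Middle pair: indices 2,3 = 1,7.
New length odd (7). New median = single middle element.
x = -19: 0 elements are < x, 6 elements are > x.
New sorted list: [-19, -4, -3, 1, 7, 19, 34]
New median = 1

Answer: 1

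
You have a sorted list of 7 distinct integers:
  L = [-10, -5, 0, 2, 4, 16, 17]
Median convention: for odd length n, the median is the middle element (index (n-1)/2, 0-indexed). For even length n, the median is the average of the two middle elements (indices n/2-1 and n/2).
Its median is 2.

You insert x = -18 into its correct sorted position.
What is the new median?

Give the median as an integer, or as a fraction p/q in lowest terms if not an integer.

Answer: 1

Derivation:
Old list (sorted, length 7): [-10, -5, 0, 2, 4, 16, 17]
Old median = 2
Insert x = -18
Old length odd (7). Middle was index 3 = 2.
New length even (8). New median = avg of two middle elements.
x = -18: 0 elements are < x, 7 elements are > x.
New sorted list: [-18, -10, -5, 0, 2, 4, 16, 17]
New median = 1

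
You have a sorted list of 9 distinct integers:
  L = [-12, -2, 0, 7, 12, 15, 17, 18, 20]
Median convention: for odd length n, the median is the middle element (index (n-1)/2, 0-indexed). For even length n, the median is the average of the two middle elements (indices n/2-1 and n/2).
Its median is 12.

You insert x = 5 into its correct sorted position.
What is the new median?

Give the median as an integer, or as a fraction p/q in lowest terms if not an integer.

Old list (sorted, length 9): [-12, -2, 0, 7, 12, 15, 17, 18, 20]
Old median = 12
Insert x = 5
Old length odd (9). Middle was index 4 = 12.
New length even (10). New median = avg of two middle elements.
x = 5: 3 elements are < x, 6 elements are > x.
New sorted list: [-12, -2, 0, 5, 7, 12, 15, 17, 18, 20]
New median = 19/2

Answer: 19/2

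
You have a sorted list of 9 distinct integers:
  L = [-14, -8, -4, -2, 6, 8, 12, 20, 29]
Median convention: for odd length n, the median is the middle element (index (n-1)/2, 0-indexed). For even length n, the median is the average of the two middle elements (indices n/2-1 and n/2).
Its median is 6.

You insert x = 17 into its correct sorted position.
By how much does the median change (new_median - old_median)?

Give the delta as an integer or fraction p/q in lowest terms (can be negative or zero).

Old median = 6
After inserting x = 17: new sorted = [-14, -8, -4, -2, 6, 8, 12, 17, 20, 29]
New median = 7
Delta = 7 - 6 = 1

Answer: 1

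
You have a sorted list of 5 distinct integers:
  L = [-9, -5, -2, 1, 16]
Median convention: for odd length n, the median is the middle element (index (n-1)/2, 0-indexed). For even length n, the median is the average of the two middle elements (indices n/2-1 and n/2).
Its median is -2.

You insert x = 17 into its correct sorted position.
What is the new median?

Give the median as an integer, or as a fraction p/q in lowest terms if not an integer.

Old list (sorted, length 5): [-9, -5, -2, 1, 16]
Old median = -2
Insert x = 17
Old length odd (5). Middle was index 2 = -2.
New length even (6). New median = avg of two middle elements.
x = 17: 5 elements are < x, 0 elements are > x.
New sorted list: [-9, -5, -2, 1, 16, 17]
New median = -1/2

Answer: -1/2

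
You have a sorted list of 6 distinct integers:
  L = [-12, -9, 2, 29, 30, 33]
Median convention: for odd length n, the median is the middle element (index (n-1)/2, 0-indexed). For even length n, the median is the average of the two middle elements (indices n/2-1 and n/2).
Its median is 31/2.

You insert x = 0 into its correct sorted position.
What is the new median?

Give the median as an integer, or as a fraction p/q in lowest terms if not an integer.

Answer: 2

Derivation:
Old list (sorted, length 6): [-12, -9, 2, 29, 30, 33]
Old median = 31/2
Insert x = 0
Old length even (6). Middle pair: indices 2,3 = 2,29.
New length odd (7). New median = single middle element.
x = 0: 2 elements are < x, 4 elements are > x.
New sorted list: [-12, -9, 0, 2, 29, 30, 33]
New median = 2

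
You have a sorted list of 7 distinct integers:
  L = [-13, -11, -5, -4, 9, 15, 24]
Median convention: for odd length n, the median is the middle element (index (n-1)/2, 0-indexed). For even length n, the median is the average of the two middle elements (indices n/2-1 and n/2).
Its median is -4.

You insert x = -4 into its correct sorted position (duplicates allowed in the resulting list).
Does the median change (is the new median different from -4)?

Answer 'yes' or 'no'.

Answer: no

Derivation:
Old median = -4
Insert x = -4
New median = -4
Changed? no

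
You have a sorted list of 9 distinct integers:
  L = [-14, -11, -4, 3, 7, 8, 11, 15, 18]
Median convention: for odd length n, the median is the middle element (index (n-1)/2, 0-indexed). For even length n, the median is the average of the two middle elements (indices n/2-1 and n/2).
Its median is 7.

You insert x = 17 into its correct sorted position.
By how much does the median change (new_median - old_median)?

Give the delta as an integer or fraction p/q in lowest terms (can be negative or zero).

Old median = 7
After inserting x = 17: new sorted = [-14, -11, -4, 3, 7, 8, 11, 15, 17, 18]
New median = 15/2
Delta = 15/2 - 7 = 1/2

Answer: 1/2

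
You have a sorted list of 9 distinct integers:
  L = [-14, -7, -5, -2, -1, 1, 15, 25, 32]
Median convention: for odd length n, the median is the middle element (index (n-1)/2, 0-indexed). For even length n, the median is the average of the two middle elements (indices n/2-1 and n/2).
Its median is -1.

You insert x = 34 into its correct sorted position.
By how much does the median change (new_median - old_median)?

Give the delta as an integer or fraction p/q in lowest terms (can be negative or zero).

Old median = -1
After inserting x = 34: new sorted = [-14, -7, -5, -2, -1, 1, 15, 25, 32, 34]
New median = 0
Delta = 0 - -1 = 1

Answer: 1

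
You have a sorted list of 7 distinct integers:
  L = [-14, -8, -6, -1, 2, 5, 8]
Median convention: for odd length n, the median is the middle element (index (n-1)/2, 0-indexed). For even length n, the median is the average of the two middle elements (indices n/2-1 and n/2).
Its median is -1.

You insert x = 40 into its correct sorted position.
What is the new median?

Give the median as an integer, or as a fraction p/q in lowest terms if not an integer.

Answer: 1/2

Derivation:
Old list (sorted, length 7): [-14, -8, -6, -1, 2, 5, 8]
Old median = -1
Insert x = 40
Old length odd (7). Middle was index 3 = -1.
New length even (8). New median = avg of two middle elements.
x = 40: 7 elements are < x, 0 elements are > x.
New sorted list: [-14, -8, -6, -1, 2, 5, 8, 40]
New median = 1/2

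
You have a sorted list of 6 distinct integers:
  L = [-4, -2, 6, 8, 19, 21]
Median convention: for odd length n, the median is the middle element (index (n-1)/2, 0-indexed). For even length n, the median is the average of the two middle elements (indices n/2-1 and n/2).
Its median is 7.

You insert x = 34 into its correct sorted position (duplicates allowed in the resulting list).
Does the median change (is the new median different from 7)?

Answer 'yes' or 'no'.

Answer: yes

Derivation:
Old median = 7
Insert x = 34
New median = 8
Changed? yes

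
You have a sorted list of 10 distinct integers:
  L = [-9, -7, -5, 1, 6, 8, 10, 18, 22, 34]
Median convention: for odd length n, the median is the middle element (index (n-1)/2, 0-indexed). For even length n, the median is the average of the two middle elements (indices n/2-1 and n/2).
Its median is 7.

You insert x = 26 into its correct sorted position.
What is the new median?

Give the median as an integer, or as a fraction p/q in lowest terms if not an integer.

Old list (sorted, length 10): [-9, -7, -5, 1, 6, 8, 10, 18, 22, 34]
Old median = 7
Insert x = 26
Old length even (10). Middle pair: indices 4,5 = 6,8.
New length odd (11). New median = single middle element.
x = 26: 9 elements are < x, 1 elements are > x.
New sorted list: [-9, -7, -5, 1, 6, 8, 10, 18, 22, 26, 34]
New median = 8

Answer: 8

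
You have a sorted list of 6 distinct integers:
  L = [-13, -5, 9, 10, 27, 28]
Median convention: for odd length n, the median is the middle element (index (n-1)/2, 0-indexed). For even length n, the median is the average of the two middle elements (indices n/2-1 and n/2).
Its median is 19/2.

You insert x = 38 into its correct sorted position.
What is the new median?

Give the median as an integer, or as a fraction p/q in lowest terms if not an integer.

Answer: 10

Derivation:
Old list (sorted, length 6): [-13, -5, 9, 10, 27, 28]
Old median = 19/2
Insert x = 38
Old length even (6). Middle pair: indices 2,3 = 9,10.
New length odd (7). New median = single middle element.
x = 38: 6 elements are < x, 0 elements are > x.
New sorted list: [-13, -5, 9, 10, 27, 28, 38]
New median = 10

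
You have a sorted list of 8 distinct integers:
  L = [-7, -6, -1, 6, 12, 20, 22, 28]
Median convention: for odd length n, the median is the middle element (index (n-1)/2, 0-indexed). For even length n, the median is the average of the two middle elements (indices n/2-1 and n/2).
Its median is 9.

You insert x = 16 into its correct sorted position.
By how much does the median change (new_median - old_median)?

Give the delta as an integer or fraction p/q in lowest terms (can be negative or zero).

Answer: 3

Derivation:
Old median = 9
After inserting x = 16: new sorted = [-7, -6, -1, 6, 12, 16, 20, 22, 28]
New median = 12
Delta = 12 - 9 = 3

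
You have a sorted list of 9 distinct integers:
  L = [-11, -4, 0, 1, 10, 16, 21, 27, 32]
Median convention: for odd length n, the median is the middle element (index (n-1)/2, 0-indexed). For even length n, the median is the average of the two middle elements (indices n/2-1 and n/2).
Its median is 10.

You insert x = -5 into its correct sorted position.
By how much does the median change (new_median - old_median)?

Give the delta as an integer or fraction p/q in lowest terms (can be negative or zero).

Answer: -9/2

Derivation:
Old median = 10
After inserting x = -5: new sorted = [-11, -5, -4, 0, 1, 10, 16, 21, 27, 32]
New median = 11/2
Delta = 11/2 - 10 = -9/2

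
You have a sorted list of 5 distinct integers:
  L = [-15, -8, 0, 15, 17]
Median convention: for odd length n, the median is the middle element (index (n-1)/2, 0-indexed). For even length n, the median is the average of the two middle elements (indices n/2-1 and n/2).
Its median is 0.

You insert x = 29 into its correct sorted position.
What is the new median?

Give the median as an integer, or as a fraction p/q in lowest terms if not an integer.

Answer: 15/2

Derivation:
Old list (sorted, length 5): [-15, -8, 0, 15, 17]
Old median = 0
Insert x = 29
Old length odd (5). Middle was index 2 = 0.
New length even (6). New median = avg of two middle elements.
x = 29: 5 elements are < x, 0 elements are > x.
New sorted list: [-15, -8, 0, 15, 17, 29]
New median = 15/2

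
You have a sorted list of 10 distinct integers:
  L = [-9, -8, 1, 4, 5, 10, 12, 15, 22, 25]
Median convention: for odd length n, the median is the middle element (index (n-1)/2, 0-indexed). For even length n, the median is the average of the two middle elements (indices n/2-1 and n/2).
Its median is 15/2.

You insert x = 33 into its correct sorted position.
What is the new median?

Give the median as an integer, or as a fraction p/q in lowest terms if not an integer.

Old list (sorted, length 10): [-9, -8, 1, 4, 5, 10, 12, 15, 22, 25]
Old median = 15/2
Insert x = 33
Old length even (10). Middle pair: indices 4,5 = 5,10.
New length odd (11). New median = single middle element.
x = 33: 10 elements are < x, 0 elements are > x.
New sorted list: [-9, -8, 1, 4, 5, 10, 12, 15, 22, 25, 33]
New median = 10

Answer: 10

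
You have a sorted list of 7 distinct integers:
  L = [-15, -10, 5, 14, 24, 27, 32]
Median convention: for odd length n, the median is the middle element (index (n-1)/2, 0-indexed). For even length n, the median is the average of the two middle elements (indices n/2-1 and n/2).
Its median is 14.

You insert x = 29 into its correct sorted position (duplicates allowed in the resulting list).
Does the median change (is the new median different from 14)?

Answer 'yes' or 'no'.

Answer: yes

Derivation:
Old median = 14
Insert x = 29
New median = 19
Changed? yes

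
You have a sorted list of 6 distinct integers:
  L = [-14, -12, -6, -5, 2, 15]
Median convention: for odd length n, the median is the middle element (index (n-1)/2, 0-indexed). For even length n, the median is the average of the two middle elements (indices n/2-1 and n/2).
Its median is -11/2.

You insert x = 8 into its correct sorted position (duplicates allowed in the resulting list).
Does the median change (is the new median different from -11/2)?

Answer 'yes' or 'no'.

Answer: yes

Derivation:
Old median = -11/2
Insert x = 8
New median = -5
Changed? yes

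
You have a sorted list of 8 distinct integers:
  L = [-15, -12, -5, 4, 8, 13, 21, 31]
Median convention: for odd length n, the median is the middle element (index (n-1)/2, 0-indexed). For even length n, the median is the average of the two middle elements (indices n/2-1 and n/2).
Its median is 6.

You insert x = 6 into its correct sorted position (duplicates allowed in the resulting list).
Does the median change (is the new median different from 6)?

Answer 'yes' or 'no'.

Answer: no

Derivation:
Old median = 6
Insert x = 6
New median = 6
Changed? no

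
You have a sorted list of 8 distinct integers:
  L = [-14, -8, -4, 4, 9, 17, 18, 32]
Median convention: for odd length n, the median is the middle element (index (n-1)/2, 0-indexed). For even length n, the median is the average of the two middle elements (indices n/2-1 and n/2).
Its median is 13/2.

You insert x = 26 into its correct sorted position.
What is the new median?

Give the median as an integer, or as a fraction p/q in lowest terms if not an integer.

Answer: 9

Derivation:
Old list (sorted, length 8): [-14, -8, -4, 4, 9, 17, 18, 32]
Old median = 13/2
Insert x = 26
Old length even (8). Middle pair: indices 3,4 = 4,9.
New length odd (9). New median = single middle element.
x = 26: 7 elements are < x, 1 elements are > x.
New sorted list: [-14, -8, -4, 4, 9, 17, 18, 26, 32]
New median = 9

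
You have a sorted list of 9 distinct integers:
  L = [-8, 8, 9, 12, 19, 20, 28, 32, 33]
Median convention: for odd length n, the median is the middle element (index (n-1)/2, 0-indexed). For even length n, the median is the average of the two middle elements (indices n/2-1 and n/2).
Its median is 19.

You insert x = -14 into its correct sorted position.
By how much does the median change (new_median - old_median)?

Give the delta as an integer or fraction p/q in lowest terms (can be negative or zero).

Answer: -7/2

Derivation:
Old median = 19
After inserting x = -14: new sorted = [-14, -8, 8, 9, 12, 19, 20, 28, 32, 33]
New median = 31/2
Delta = 31/2 - 19 = -7/2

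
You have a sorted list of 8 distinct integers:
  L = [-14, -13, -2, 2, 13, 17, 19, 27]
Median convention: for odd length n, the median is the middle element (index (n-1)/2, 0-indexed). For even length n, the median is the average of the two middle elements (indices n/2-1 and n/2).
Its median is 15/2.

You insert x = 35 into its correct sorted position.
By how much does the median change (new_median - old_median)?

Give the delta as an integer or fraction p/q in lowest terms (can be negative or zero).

Old median = 15/2
After inserting x = 35: new sorted = [-14, -13, -2, 2, 13, 17, 19, 27, 35]
New median = 13
Delta = 13 - 15/2 = 11/2

Answer: 11/2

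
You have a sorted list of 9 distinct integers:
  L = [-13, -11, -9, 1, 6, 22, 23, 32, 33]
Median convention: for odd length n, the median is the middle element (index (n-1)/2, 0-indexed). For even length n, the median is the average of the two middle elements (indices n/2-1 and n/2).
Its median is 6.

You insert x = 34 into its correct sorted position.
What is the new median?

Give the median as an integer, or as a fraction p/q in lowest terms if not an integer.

Answer: 14

Derivation:
Old list (sorted, length 9): [-13, -11, -9, 1, 6, 22, 23, 32, 33]
Old median = 6
Insert x = 34
Old length odd (9). Middle was index 4 = 6.
New length even (10). New median = avg of two middle elements.
x = 34: 9 elements are < x, 0 elements are > x.
New sorted list: [-13, -11, -9, 1, 6, 22, 23, 32, 33, 34]
New median = 14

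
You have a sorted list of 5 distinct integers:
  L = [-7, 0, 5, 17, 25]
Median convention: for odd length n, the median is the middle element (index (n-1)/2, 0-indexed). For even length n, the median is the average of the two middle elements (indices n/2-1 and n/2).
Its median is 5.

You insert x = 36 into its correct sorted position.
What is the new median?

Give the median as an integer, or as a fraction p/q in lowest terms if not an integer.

Answer: 11

Derivation:
Old list (sorted, length 5): [-7, 0, 5, 17, 25]
Old median = 5
Insert x = 36
Old length odd (5). Middle was index 2 = 5.
New length even (6). New median = avg of two middle elements.
x = 36: 5 elements are < x, 0 elements are > x.
New sorted list: [-7, 0, 5, 17, 25, 36]
New median = 11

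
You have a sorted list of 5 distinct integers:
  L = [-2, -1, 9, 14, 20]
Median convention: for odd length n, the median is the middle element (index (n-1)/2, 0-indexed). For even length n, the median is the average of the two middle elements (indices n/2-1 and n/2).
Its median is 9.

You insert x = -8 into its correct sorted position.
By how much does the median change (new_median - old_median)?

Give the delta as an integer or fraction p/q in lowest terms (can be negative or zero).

Old median = 9
After inserting x = -8: new sorted = [-8, -2, -1, 9, 14, 20]
New median = 4
Delta = 4 - 9 = -5

Answer: -5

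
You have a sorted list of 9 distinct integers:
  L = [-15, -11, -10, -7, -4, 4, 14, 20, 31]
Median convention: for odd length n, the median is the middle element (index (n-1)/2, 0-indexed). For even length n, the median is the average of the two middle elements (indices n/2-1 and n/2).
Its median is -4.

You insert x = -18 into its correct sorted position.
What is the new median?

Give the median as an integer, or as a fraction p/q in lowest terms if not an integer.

Old list (sorted, length 9): [-15, -11, -10, -7, -4, 4, 14, 20, 31]
Old median = -4
Insert x = -18
Old length odd (9). Middle was index 4 = -4.
New length even (10). New median = avg of two middle elements.
x = -18: 0 elements are < x, 9 elements are > x.
New sorted list: [-18, -15, -11, -10, -7, -4, 4, 14, 20, 31]
New median = -11/2

Answer: -11/2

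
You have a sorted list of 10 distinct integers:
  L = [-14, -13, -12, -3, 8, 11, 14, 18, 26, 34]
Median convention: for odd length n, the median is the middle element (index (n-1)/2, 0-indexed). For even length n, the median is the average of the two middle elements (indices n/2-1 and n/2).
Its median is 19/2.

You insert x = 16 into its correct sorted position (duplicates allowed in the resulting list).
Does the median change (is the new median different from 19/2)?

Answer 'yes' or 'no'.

Old median = 19/2
Insert x = 16
New median = 11
Changed? yes

Answer: yes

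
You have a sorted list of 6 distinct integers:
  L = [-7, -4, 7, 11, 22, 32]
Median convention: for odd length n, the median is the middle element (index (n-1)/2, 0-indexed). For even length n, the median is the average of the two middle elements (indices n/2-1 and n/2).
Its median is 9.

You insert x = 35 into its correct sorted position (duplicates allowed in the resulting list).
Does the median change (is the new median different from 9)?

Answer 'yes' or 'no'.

Answer: yes

Derivation:
Old median = 9
Insert x = 35
New median = 11
Changed? yes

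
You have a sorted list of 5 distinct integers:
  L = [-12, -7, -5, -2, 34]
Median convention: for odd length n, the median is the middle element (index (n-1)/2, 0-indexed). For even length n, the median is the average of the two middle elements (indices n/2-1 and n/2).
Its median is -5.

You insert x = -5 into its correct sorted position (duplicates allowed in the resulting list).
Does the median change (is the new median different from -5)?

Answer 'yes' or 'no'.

Answer: no

Derivation:
Old median = -5
Insert x = -5
New median = -5
Changed? no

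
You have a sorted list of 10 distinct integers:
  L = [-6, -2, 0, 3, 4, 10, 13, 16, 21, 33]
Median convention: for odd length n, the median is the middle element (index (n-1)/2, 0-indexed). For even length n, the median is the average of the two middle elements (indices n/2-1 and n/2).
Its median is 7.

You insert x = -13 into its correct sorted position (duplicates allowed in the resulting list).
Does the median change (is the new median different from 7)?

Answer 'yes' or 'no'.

Old median = 7
Insert x = -13
New median = 4
Changed? yes

Answer: yes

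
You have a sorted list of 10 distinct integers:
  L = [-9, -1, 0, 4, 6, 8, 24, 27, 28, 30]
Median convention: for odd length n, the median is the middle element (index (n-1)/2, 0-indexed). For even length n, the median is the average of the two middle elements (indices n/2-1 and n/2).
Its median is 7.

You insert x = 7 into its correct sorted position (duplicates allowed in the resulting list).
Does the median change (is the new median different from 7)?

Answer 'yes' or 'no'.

Answer: no

Derivation:
Old median = 7
Insert x = 7
New median = 7
Changed? no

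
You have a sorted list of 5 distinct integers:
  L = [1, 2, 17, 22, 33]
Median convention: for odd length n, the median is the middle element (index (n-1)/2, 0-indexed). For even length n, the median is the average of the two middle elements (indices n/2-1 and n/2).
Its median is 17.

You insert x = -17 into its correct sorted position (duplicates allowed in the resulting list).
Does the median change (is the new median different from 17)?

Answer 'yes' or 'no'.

Answer: yes

Derivation:
Old median = 17
Insert x = -17
New median = 19/2
Changed? yes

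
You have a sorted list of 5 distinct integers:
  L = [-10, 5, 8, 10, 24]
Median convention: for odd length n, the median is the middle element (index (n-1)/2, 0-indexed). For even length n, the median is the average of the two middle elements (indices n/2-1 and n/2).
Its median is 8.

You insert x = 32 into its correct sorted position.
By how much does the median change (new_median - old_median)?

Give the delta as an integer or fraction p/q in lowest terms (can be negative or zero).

Answer: 1

Derivation:
Old median = 8
After inserting x = 32: new sorted = [-10, 5, 8, 10, 24, 32]
New median = 9
Delta = 9 - 8 = 1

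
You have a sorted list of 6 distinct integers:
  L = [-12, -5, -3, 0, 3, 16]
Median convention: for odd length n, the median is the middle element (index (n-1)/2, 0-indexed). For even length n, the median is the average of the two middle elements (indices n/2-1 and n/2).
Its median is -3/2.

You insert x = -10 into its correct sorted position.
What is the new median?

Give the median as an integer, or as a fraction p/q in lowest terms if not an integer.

Answer: -3

Derivation:
Old list (sorted, length 6): [-12, -5, -3, 0, 3, 16]
Old median = -3/2
Insert x = -10
Old length even (6). Middle pair: indices 2,3 = -3,0.
New length odd (7). New median = single middle element.
x = -10: 1 elements are < x, 5 elements are > x.
New sorted list: [-12, -10, -5, -3, 0, 3, 16]
New median = -3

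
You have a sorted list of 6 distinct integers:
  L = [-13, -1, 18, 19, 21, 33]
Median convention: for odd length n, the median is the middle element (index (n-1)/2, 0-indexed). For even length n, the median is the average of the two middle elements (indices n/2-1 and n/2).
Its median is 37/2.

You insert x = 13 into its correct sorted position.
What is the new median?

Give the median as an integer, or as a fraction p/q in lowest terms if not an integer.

Old list (sorted, length 6): [-13, -1, 18, 19, 21, 33]
Old median = 37/2
Insert x = 13
Old length even (6). Middle pair: indices 2,3 = 18,19.
New length odd (7). New median = single middle element.
x = 13: 2 elements are < x, 4 elements are > x.
New sorted list: [-13, -1, 13, 18, 19, 21, 33]
New median = 18

Answer: 18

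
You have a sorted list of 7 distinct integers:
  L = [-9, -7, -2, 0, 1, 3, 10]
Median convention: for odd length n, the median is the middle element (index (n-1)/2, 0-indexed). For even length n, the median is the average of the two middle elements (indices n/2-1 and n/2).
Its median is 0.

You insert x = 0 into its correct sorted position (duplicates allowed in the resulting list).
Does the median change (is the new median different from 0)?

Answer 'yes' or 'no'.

Old median = 0
Insert x = 0
New median = 0
Changed? no

Answer: no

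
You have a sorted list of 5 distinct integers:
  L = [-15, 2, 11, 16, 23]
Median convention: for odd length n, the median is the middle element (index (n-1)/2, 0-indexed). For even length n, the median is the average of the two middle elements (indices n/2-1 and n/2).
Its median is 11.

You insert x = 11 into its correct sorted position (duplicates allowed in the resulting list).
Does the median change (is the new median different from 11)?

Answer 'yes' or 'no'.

Answer: no

Derivation:
Old median = 11
Insert x = 11
New median = 11
Changed? no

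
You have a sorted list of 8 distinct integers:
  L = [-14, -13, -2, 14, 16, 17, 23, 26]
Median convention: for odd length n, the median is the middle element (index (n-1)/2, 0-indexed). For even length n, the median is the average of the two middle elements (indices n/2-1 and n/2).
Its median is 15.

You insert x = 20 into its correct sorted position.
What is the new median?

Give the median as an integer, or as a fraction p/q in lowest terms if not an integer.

Answer: 16

Derivation:
Old list (sorted, length 8): [-14, -13, -2, 14, 16, 17, 23, 26]
Old median = 15
Insert x = 20
Old length even (8). Middle pair: indices 3,4 = 14,16.
New length odd (9). New median = single middle element.
x = 20: 6 elements are < x, 2 elements are > x.
New sorted list: [-14, -13, -2, 14, 16, 17, 20, 23, 26]
New median = 16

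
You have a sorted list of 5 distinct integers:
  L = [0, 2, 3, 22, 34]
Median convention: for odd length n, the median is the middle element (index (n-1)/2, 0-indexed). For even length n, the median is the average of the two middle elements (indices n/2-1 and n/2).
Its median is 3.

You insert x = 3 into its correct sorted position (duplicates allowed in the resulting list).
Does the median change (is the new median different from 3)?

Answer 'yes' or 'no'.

Old median = 3
Insert x = 3
New median = 3
Changed? no

Answer: no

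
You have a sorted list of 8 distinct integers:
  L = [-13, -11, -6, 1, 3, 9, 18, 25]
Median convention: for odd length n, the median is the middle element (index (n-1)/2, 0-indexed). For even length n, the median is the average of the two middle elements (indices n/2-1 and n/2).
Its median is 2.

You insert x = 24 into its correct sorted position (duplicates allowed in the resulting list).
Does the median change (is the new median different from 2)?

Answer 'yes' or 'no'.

Answer: yes

Derivation:
Old median = 2
Insert x = 24
New median = 3
Changed? yes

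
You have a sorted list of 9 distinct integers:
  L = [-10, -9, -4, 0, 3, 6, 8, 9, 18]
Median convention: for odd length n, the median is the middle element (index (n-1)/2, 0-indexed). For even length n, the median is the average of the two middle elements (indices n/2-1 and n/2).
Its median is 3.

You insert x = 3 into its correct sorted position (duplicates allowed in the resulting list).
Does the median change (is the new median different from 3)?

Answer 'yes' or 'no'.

Answer: no

Derivation:
Old median = 3
Insert x = 3
New median = 3
Changed? no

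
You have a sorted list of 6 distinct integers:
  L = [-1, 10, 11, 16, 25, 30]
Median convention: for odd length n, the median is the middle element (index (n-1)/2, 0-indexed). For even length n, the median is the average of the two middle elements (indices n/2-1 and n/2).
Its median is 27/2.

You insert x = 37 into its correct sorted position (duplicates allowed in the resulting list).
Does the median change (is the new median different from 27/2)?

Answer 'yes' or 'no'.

Old median = 27/2
Insert x = 37
New median = 16
Changed? yes

Answer: yes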